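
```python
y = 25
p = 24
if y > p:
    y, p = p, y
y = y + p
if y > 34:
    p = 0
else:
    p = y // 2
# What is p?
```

Trace (tracking p):
y = 25  # -> y = 25
p = 24  # -> p = 24
if y > p:  # condition is True
    y, p = (p, y)  # -> y = 24, p = 25
y = y + p  # -> y = 49
if y > 34:  # condition is True
    p = 0  # -> p = 0

Answer: 0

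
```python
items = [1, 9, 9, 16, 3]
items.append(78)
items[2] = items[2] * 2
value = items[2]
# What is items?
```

Trace (tracking items):
items = [1, 9, 9, 16, 3]  # -> items = [1, 9, 9, 16, 3]
items.append(78)  # -> items = [1, 9, 9, 16, 3, 78]
items[2] = items[2] * 2  # -> items = [1, 9, 18, 16, 3, 78]
value = items[2]  # -> value = 18

Answer: [1, 9, 18, 16, 3, 78]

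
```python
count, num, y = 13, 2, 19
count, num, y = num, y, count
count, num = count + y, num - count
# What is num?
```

Answer: 17

Derivation:
Trace (tracking num):
count, num, y = (13, 2, 19)  # -> count = 13, num = 2, y = 19
count, num, y = (num, y, count)  # -> count = 2, num = 19, y = 13
count, num = (count + y, num - count)  # -> count = 15, num = 17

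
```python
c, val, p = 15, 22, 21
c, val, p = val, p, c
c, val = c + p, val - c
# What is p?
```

Answer: 15

Derivation:
Trace (tracking p):
c, val, p = (15, 22, 21)  # -> c = 15, val = 22, p = 21
c, val, p = (val, p, c)  # -> c = 22, val = 21, p = 15
c, val = (c + p, val - c)  # -> c = 37, val = -1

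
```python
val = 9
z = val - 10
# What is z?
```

Trace (tracking z):
val = 9  # -> val = 9
z = val - 10  # -> z = -1

Answer: -1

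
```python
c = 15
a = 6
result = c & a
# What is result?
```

Trace (tracking result):
c = 15  # -> c = 15
a = 6  # -> a = 6
result = c & a  # -> result = 6

Answer: 6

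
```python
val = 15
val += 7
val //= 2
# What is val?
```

Answer: 11

Derivation:
Trace (tracking val):
val = 15  # -> val = 15
val += 7  # -> val = 22
val //= 2  # -> val = 11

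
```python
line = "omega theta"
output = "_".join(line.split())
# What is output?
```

Answer: 'omega_theta'

Derivation:
Trace (tracking output):
line = 'omega theta'  # -> line = 'omega theta'
output = '_'.join(line.split())  # -> output = 'omega_theta'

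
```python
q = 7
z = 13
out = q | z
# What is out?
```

Trace (tracking out):
q = 7  # -> q = 7
z = 13  # -> z = 13
out = q | z  # -> out = 15

Answer: 15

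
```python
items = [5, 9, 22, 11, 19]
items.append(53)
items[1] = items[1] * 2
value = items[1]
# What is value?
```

Answer: 18

Derivation:
Trace (tracking value):
items = [5, 9, 22, 11, 19]  # -> items = [5, 9, 22, 11, 19]
items.append(53)  # -> items = [5, 9, 22, 11, 19, 53]
items[1] = items[1] * 2  # -> items = [5, 18, 22, 11, 19, 53]
value = items[1]  # -> value = 18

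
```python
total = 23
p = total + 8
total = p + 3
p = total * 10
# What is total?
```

Trace (tracking total):
total = 23  # -> total = 23
p = total + 8  # -> p = 31
total = p + 3  # -> total = 34
p = total * 10  # -> p = 340

Answer: 34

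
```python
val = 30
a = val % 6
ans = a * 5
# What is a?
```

Trace (tracking a):
val = 30  # -> val = 30
a = val % 6  # -> a = 0
ans = a * 5  # -> ans = 0

Answer: 0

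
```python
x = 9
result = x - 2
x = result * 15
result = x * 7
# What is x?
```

Trace (tracking x):
x = 9  # -> x = 9
result = x - 2  # -> result = 7
x = result * 15  # -> x = 105
result = x * 7  # -> result = 735

Answer: 105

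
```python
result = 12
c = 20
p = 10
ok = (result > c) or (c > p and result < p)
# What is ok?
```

Trace (tracking ok):
result = 12  # -> result = 12
c = 20  # -> c = 20
p = 10  # -> p = 10
ok = result > c or (c > p and result < p)  # -> ok = False

Answer: False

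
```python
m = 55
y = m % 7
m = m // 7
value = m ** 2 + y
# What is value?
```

Answer: 55

Derivation:
Trace (tracking value):
m = 55  # -> m = 55
y = m % 7  # -> y = 6
m = m // 7  # -> m = 7
value = m ** 2 + y  # -> value = 55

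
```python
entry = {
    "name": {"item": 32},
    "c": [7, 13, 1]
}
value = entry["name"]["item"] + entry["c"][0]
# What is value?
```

Trace (tracking value):
entry = {'name': {'item': 32}, 'c': [7, 13, 1]}  # -> entry = {'name': {'item': 32}, 'c': [7, 13, 1]}
value = entry['name']['item'] + entry['c'][0]  # -> value = 39

Answer: 39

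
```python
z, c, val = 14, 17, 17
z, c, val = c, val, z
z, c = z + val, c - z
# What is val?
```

Answer: 14

Derivation:
Trace (tracking val):
z, c, val = (14, 17, 17)  # -> z = 14, c = 17, val = 17
z, c, val = (c, val, z)  # -> z = 17, c = 17, val = 14
z, c = (z + val, c - z)  # -> z = 31, c = 0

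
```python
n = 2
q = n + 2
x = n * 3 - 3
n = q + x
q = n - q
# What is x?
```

Trace (tracking x):
n = 2  # -> n = 2
q = n + 2  # -> q = 4
x = n * 3 - 3  # -> x = 3
n = q + x  # -> n = 7
q = n - q  # -> q = 3

Answer: 3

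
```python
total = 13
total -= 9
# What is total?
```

Trace (tracking total):
total = 13  # -> total = 13
total -= 9  # -> total = 4

Answer: 4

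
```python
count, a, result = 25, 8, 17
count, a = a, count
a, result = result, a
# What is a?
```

Answer: 17

Derivation:
Trace (tracking a):
count, a, result = (25, 8, 17)  # -> count = 25, a = 8, result = 17
count, a = (a, count)  # -> count = 8, a = 25
a, result = (result, a)  # -> a = 17, result = 25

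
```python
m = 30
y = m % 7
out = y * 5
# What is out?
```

Trace (tracking out):
m = 30  # -> m = 30
y = m % 7  # -> y = 2
out = y * 5  # -> out = 10

Answer: 10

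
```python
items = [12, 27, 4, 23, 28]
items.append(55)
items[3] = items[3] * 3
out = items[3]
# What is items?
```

Answer: [12, 27, 4, 69, 28, 55]

Derivation:
Trace (tracking items):
items = [12, 27, 4, 23, 28]  # -> items = [12, 27, 4, 23, 28]
items.append(55)  # -> items = [12, 27, 4, 23, 28, 55]
items[3] = items[3] * 3  # -> items = [12, 27, 4, 69, 28, 55]
out = items[3]  # -> out = 69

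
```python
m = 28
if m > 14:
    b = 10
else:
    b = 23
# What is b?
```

Answer: 10

Derivation:
Trace (tracking b):
m = 28  # -> m = 28
if m > 14:  # condition is True
    b = 10  # -> b = 10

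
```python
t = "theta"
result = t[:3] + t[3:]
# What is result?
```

Answer: 'theta'

Derivation:
Trace (tracking result):
t = 'theta'  # -> t = 'theta'
result = t[:3] + t[3:]  # -> result = 'theta'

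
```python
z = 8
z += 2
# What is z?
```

Trace (tracking z):
z = 8  # -> z = 8
z += 2  # -> z = 10

Answer: 10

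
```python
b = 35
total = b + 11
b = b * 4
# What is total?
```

Trace (tracking total):
b = 35  # -> b = 35
total = b + 11  # -> total = 46
b = b * 4  # -> b = 140

Answer: 46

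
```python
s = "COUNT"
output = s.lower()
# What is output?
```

Answer: 'count'

Derivation:
Trace (tracking output):
s = 'COUNT'  # -> s = 'COUNT'
output = s.lower()  # -> output = 'count'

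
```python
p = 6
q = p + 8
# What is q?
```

Trace (tracking q):
p = 6  # -> p = 6
q = p + 8  # -> q = 14

Answer: 14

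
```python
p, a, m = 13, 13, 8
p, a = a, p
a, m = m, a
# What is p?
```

Answer: 13

Derivation:
Trace (tracking p):
p, a, m = (13, 13, 8)  # -> p = 13, a = 13, m = 8
p, a = (a, p)  # -> p = 13, a = 13
a, m = (m, a)  # -> a = 8, m = 13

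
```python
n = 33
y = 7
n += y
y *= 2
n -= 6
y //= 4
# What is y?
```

Answer: 3

Derivation:
Trace (tracking y):
n = 33  # -> n = 33
y = 7  # -> y = 7
n += y  # -> n = 40
y *= 2  # -> y = 14
n -= 6  # -> n = 34
y //= 4  # -> y = 3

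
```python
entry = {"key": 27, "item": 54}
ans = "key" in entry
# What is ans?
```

Answer: True

Derivation:
Trace (tracking ans):
entry = {'key': 27, 'item': 54}  # -> entry = {'key': 27, 'item': 54}
ans = 'key' in entry  # -> ans = True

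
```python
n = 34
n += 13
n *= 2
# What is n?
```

Trace (tracking n):
n = 34  # -> n = 34
n += 13  # -> n = 47
n *= 2  # -> n = 94

Answer: 94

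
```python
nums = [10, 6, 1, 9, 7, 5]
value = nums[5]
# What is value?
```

Answer: 5

Derivation:
Trace (tracking value):
nums = [10, 6, 1, 9, 7, 5]  # -> nums = [10, 6, 1, 9, 7, 5]
value = nums[5]  # -> value = 5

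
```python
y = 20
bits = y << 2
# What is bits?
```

Answer: 80

Derivation:
Trace (tracking bits):
y = 20  # -> y = 20
bits = y << 2  # -> bits = 80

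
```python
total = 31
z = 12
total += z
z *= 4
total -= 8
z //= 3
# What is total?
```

Trace (tracking total):
total = 31  # -> total = 31
z = 12  # -> z = 12
total += z  # -> total = 43
z *= 4  # -> z = 48
total -= 8  # -> total = 35
z //= 3  # -> z = 16

Answer: 35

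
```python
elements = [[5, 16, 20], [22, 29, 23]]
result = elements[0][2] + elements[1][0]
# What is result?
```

Answer: 42

Derivation:
Trace (tracking result):
elements = [[5, 16, 20], [22, 29, 23]]  # -> elements = [[5, 16, 20], [22, 29, 23]]
result = elements[0][2] + elements[1][0]  # -> result = 42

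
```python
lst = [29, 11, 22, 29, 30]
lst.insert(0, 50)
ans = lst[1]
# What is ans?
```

Answer: 29

Derivation:
Trace (tracking ans):
lst = [29, 11, 22, 29, 30]  # -> lst = [29, 11, 22, 29, 30]
lst.insert(0, 50)  # -> lst = [50, 29, 11, 22, 29, 30]
ans = lst[1]  # -> ans = 29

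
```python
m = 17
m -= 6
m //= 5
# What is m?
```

Answer: 2

Derivation:
Trace (tracking m):
m = 17  # -> m = 17
m -= 6  # -> m = 11
m //= 5  # -> m = 2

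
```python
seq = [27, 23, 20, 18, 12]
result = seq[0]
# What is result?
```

Answer: 27

Derivation:
Trace (tracking result):
seq = [27, 23, 20, 18, 12]  # -> seq = [27, 23, 20, 18, 12]
result = seq[0]  # -> result = 27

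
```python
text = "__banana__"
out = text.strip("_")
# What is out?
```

Answer: 'banana'

Derivation:
Trace (tracking out):
text = '__banana__'  # -> text = '__banana__'
out = text.strip('_')  # -> out = 'banana'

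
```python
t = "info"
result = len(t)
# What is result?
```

Answer: 4

Derivation:
Trace (tracking result):
t = 'info'  # -> t = 'info'
result = len(t)  # -> result = 4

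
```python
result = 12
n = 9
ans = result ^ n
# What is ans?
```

Trace (tracking ans):
result = 12  # -> result = 12
n = 9  # -> n = 9
ans = result ^ n  # -> ans = 5

Answer: 5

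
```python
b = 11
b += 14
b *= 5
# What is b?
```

Trace (tracking b):
b = 11  # -> b = 11
b += 14  # -> b = 25
b *= 5  # -> b = 125

Answer: 125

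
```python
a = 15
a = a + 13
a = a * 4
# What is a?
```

Answer: 112

Derivation:
Trace (tracking a):
a = 15  # -> a = 15
a = a + 13  # -> a = 28
a = a * 4  # -> a = 112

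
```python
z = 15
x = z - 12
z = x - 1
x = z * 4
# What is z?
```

Trace (tracking z):
z = 15  # -> z = 15
x = z - 12  # -> x = 3
z = x - 1  # -> z = 2
x = z * 4  # -> x = 8

Answer: 2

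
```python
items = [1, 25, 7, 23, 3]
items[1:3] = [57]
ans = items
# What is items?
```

Answer: [1, 57, 23, 3]

Derivation:
Trace (tracking items):
items = [1, 25, 7, 23, 3]  # -> items = [1, 25, 7, 23, 3]
items[1:3] = [57]  # -> items = [1, 57, 23, 3]
ans = items  # -> ans = [1, 57, 23, 3]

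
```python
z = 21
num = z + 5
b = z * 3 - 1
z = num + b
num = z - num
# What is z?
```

Trace (tracking z):
z = 21  # -> z = 21
num = z + 5  # -> num = 26
b = z * 3 - 1  # -> b = 62
z = num + b  # -> z = 88
num = z - num  # -> num = 62

Answer: 88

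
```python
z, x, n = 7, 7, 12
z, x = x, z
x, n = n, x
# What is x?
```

Answer: 12

Derivation:
Trace (tracking x):
z, x, n = (7, 7, 12)  # -> z = 7, x = 7, n = 12
z, x = (x, z)  # -> z = 7, x = 7
x, n = (n, x)  # -> x = 12, n = 7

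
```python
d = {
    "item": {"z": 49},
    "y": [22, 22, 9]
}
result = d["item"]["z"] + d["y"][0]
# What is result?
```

Trace (tracking result):
d = {'item': {'z': 49}, 'y': [22, 22, 9]}  # -> d = {'item': {'z': 49}, 'y': [22, 22, 9]}
result = d['item']['z'] + d['y'][0]  # -> result = 71

Answer: 71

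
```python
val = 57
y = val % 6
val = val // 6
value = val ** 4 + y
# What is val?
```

Trace (tracking val):
val = 57  # -> val = 57
y = val % 6  # -> y = 3
val = val // 6  # -> val = 9
value = val ** 4 + y  # -> value = 6564

Answer: 9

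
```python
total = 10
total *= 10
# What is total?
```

Trace (tracking total):
total = 10  # -> total = 10
total *= 10  # -> total = 100

Answer: 100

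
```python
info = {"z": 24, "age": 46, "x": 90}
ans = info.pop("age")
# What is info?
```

Trace (tracking info):
info = {'z': 24, 'age': 46, 'x': 90}  # -> info = {'z': 24, 'age': 46, 'x': 90}
ans = info.pop('age')  # -> ans = 46

Answer: {'z': 24, 'x': 90}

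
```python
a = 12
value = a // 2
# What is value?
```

Answer: 6

Derivation:
Trace (tracking value):
a = 12  # -> a = 12
value = a // 2  # -> value = 6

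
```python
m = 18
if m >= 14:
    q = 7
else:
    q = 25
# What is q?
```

Answer: 7

Derivation:
Trace (tracking q):
m = 18  # -> m = 18
if m >= 14:  # condition is True
    q = 7  # -> q = 7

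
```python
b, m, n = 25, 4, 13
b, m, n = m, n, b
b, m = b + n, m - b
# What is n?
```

Trace (tracking n):
b, m, n = (25, 4, 13)  # -> b = 25, m = 4, n = 13
b, m, n = (m, n, b)  # -> b = 4, m = 13, n = 25
b, m = (b + n, m - b)  # -> b = 29, m = 9

Answer: 25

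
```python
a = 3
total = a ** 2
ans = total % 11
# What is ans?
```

Trace (tracking ans):
a = 3  # -> a = 3
total = a ** 2  # -> total = 9
ans = total % 11  # -> ans = 9

Answer: 9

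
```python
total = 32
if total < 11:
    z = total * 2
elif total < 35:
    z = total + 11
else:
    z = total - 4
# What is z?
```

Trace (tracking z):
total = 32  # -> total = 32
if total < 11:  # condition is False
elif total < 35:  # condition is True
    z = total + 11  # -> z = 43

Answer: 43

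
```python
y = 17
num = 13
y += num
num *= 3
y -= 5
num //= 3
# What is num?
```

Answer: 13

Derivation:
Trace (tracking num):
y = 17  # -> y = 17
num = 13  # -> num = 13
y += num  # -> y = 30
num *= 3  # -> num = 39
y -= 5  # -> y = 25
num //= 3  # -> num = 13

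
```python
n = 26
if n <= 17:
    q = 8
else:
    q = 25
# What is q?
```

Answer: 25

Derivation:
Trace (tracking q):
n = 26  # -> n = 26
if n <= 17:  # condition is False
else:
    q = 25  # -> q = 25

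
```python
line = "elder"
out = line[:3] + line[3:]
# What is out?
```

Answer: 'elder'

Derivation:
Trace (tracking out):
line = 'elder'  # -> line = 'elder'
out = line[:3] + line[3:]  # -> out = 'elder'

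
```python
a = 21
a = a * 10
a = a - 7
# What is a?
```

Trace (tracking a):
a = 21  # -> a = 21
a = a * 10  # -> a = 210
a = a - 7  # -> a = 203

Answer: 203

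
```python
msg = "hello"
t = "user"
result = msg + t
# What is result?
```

Answer: 'hellouser'

Derivation:
Trace (tracking result):
msg = 'hello'  # -> msg = 'hello'
t = 'user'  # -> t = 'user'
result = msg + t  # -> result = 'hellouser'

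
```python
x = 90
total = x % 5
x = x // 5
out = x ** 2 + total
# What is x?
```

Trace (tracking x):
x = 90  # -> x = 90
total = x % 5  # -> total = 0
x = x // 5  # -> x = 18
out = x ** 2 + total  # -> out = 324

Answer: 18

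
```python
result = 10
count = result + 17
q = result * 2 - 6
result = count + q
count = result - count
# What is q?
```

Answer: 14

Derivation:
Trace (tracking q):
result = 10  # -> result = 10
count = result + 17  # -> count = 27
q = result * 2 - 6  # -> q = 14
result = count + q  # -> result = 41
count = result - count  # -> count = 14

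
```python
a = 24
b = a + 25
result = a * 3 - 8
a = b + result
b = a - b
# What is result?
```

Trace (tracking result):
a = 24  # -> a = 24
b = a + 25  # -> b = 49
result = a * 3 - 8  # -> result = 64
a = b + result  # -> a = 113
b = a - b  # -> b = 64

Answer: 64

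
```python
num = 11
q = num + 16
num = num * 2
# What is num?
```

Answer: 22

Derivation:
Trace (tracking num):
num = 11  # -> num = 11
q = num + 16  # -> q = 27
num = num * 2  # -> num = 22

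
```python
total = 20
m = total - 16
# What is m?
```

Trace (tracking m):
total = 20  # -> total = 20
m = total - 16  # -> m = 4

Answer: 4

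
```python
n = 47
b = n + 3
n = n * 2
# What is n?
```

Trace (tracking n):
n = 47  # -> n = 47
b = n + 3  # -> b = 50
n = n * 2  # -> n = 94

Answer: 94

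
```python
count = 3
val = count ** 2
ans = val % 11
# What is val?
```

Answer: 9

Derivation:
Trace (tracking val):
count = 3  # -> count = 3
val = count ** 2  # -> val = 9
ans = val % 11  # -> ans = 9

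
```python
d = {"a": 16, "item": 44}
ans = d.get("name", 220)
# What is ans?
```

Answer: 220

Derivation:
Trace (tracking ans):
d = {'a': 16, 'item': 44}  # -> d = {'a': 16, 'item': 44}
ans = d.get('name', 220)  # -> ans = 220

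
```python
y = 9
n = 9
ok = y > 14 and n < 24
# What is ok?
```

Answer: False

Derivation:
Trace (tracking ok):
y = 9  # -> y = 9
n = 9  # -> n = 9
ok = y > 14 and n < 24  # -> ok = False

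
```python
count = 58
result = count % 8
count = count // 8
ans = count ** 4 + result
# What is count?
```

Answer: 7

Derivation:
Trace (tracking count):
count = 58  # -> count = 58
result = count % 8  # -> result = 2
count = count // 8  # -> count = 7
ans = count ** 4 + result  # -> ans = 2403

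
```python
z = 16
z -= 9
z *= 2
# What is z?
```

Answer: 14

Derivation:
Trace (tracking z):
z = 16  # -> z = 16
z -= 9  # -> z = 7
z *= 2  # -> z = 14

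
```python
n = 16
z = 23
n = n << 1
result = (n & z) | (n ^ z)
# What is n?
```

Answer: 32

Derivation:
Trace (tracking n):
n = 16  # -> n = 16
z = 23  # -> z = 23
n = n << 1  # -> n = 32
result = n & z | n ^ z  # -> result = 55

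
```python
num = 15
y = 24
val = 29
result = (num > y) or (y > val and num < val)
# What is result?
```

Trace (tracking result):
num = 15  # -> num = 15
y = 24  # -> y = 24
val = 29  # -> val = 29
result = num > y or (y > val and num < val)  # -> result = False

Answer: False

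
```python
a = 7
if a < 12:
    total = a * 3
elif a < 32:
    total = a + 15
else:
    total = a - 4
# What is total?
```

Answer: 21

Derivation:
Trace (tracking total):
a = 7  # -> a = 7
if a < 12:  # condition is True
    total = a * 3  # -> total = 21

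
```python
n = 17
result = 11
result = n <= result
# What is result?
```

Answer: False

Derivation:
Trace (tracking result):
n = 17  # -> n = 17
result = 11  # -> result = 11
result = n <= result  # -> result = False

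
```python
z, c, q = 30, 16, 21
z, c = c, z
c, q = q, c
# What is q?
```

Trace (tracking q):
z, c, q = (30, 16, 21)  # -> z = 30, c = 16, q = 21
z, c = (c, z)  # -> z = 16, c = 30
c, q = (q, c)  # -> c = 21, q = 30

Answer: 30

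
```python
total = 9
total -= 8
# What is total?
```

Trace (tracking total):
total = 9  # -> total = 9
total -= 8  # -> total = 1

Answer: 1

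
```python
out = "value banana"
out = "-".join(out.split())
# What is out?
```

Trace (tracking out):
out = 'value banana'  # -> out = 'value banana'
out = '-'.join(out.split())  # -> out = 'value-banana'

Answer: 'value-banana'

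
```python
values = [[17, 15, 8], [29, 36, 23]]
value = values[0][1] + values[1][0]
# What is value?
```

Answer: 44

Derivation:
Trace (tracking value):
values = [[17, 15, 8], [29, 36, 23]]  # -> values = [[17, 15, 8], [29, 36, 23]]
value = values[0][1] + values[1][0]  # -> value = 44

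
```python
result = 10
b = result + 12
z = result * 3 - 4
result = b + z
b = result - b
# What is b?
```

Answer: 26

Derivation:
Trace (tracking b):
result = 10  # -> result = 10
b = result + 12  # -> b = 22
z = result * 3 - 4  # -> z = 26
result = b + z  # -> result = 48
b = result - b  # -> b = 26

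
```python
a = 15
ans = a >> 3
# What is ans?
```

Trace (tracking ans):
a = 15  # -> a = 15
ans = a >> 3  # -> ans = 1

Answer: 1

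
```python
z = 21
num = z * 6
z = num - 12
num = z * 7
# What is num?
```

Answer: 798

Derivation:
Trace (tracking num):
z = 21  # -> z = 21
num = z * 6  # -> num = 126
z = num - 12  # -> z = 114
num = z * 7  # -> num = 798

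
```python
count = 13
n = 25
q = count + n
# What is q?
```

Answer: 38

Derivation:
Trace (tracking q):
count = 13  # -> count = 13
n = 25  # -> n = 25
q = count + n  # -> q = 38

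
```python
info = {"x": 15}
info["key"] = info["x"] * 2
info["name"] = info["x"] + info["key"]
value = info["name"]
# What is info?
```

Trace (tracking info):
info = {'x': 15}  # -> info = {'x': 15}
info['key'] = info['x'] * 2  # -> info = {'x': 15, 'key': 30}
info['name'] = info['x'] + info['key']  # -> info = {'x': 15, 'key': 30, 'name': 45}
value = info['name']  # -> value = 45

Answer: {'x': 15, 'key': 30, 'name': 45}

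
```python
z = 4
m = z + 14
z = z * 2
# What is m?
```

Trace (tracking m):
z = 4  # -> z = 4
m = z + 14  # -> m = 18
z = z * 2  # -> z = 8

Answer: 18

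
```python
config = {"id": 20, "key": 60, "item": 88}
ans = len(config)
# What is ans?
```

Answer: 3

Derivation:
Trace (tracking ans):
config = {'id': 20, 'key': 60, 'item': 88}  # -> config = {'id': 20, 'key': 60, 'item': 88}
ans = len(config)  # -> ans = 3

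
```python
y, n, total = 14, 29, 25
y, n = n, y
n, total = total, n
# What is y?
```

Answer: 29

Derivation:
Trace (tracking y):
y, n, total = (14, 29, 25)  # -> y = 14, n = 29, total = 25
y, n = (n, y)  # -> y = 29, n = 14
n, total = (total, n)  # -> n = 25, total = 14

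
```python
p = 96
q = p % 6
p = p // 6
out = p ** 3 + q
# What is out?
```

Answer: 4096

Derivation:
Trace (tracking out):
p = 96  # -> p = 96
q = p % 6  # -> q = 0
p = p // 6  # -> p = 16
out = p ** 3 + q  # -> out = 4096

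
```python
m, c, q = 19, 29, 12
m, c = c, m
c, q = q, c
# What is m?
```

Trace (tracking m):
m, c, q = (19, 29, 12)  # -> m = 19, c = 29, q = 12
m, c = (c, m)  # -> m = 29, c = 19
c, q = (q, c)  # -> c = 12, q = 19

Answer: 29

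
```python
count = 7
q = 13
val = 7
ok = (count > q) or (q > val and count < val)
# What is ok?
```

Answer: False

Derivation:
Trace (tracking ok):
count = 7  # -> count = 7
q = 13  # -> q = 13
val = 7  # -> val = 7
ok = count > q or (q > val and count < val)  # -> ok = False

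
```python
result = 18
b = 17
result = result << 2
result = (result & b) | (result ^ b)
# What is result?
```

Trace (tracking result):
result = 18  # -> result = 18
b = 17  # -> b = 17
result = result << 2  # -> result = 72
result = result & b | result ^ b  # -> result = 89

Answer: 89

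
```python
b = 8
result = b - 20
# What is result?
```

Answer: -12

Derivation:
Trace (tracking result):
b = 8  # -> b = 8
result = b - 20  # -> result = -12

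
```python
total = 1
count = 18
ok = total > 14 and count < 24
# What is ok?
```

Answer: False

Derivation:
Trace (tracking ok):
total = 1  # -> total = 1
count = 18  # -> count = 18
ok = total > 14 and count < 24  # -> ok = False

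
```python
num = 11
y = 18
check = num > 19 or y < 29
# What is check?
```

Answer: True

Derivation:
Trace (tracking check):
num = 11  # -> num = 11
y = 18  # -> y = 18
check = num > 19 or y < 29  # -> check = True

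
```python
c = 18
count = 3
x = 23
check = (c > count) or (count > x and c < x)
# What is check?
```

Answer: True

Derivation:
Trace (tracking check):
c = 18  # -> c = 18
count = 3  # -> count = 3
x = 23  # -> x = 23
check = c > count or (count > x and c < x)  # -> check = True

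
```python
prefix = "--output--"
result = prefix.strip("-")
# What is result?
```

Answer: 'output'

Derivation:
Trace (tracking result):
prefix = '--output--'  # -> prefix = '--output--'
result = prefix.strip('-')  # -> result = 'output'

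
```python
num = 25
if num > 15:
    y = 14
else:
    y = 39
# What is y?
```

Trace (tracking y):
num = 25  # -> num = 25
if num > 15:  # condition is True
    y = 14  # -> y = 14

Answer: 14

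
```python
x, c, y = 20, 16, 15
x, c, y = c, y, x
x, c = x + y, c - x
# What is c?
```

Answer: -1

Derivation:
Trace (tracking c):
x, c, y = (20, 16, 15)  # -> x = 20, c = 16, y = 15
x, c, y = (c, y, x)  # -> x = 16, c = 15, y = 20
x, c = (x + y, c - x)  # -> x = 36, c = -1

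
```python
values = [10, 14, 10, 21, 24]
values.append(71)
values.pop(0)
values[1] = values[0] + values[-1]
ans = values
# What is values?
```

Answer: [14, 85, 21, 24, 71]

Derivation:
Trace (tracking values):
values = [10, 14, 10, 21, 24]  # -> values = [10, 14, 10, 21, 24]
values.append(71)  # -> values = [10, 14, 10, 21, 24, 71]
values.pop(0)  # -> values = [14, 10, 21, 24, 71]
values[1] = values[0] + values[-1]  # -> values = [14, 85, 21, 24, 71]
ans = values  # -> ans = [14, 85, 21, 24, 71]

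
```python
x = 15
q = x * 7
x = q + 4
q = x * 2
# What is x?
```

Answer: 109

Derivation:
Trace (tracking x):
x = 15  # -> x = 15
q = x * 7  # -> q = 105
x = q + 4  # -> x = 109
q = x * 2  # -> q = 218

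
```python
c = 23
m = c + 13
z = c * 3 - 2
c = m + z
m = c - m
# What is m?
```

Answer: 67

Derivation:
Trace (tracking m):
c = 23  # -> c = 23
m = c + 13  # -> m = 36
z = c * 3 - 2  # -> z = 67
c = m + z  # -> c = 103
m = c - m  # -> m = 67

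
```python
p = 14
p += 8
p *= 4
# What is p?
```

Trace (tracking p):
p = 14  # -> p = 14
p += 8  # -> p = 22
p *= 4  # -> p = 88

Answer: 88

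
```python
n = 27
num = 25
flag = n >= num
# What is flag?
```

Trace (tracking flag):
n = 27  # -> n = 27
num = 25  # -> num = 25
flag = n >= num  # -> flag = True

Answer: True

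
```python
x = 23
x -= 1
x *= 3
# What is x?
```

Trace (tracking x):
x = 23  # -> x = 23
x -= 1  # -> x = 22
x *= 3  # -> x = 66

Answer: 66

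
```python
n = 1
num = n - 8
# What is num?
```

Trace (tracking num):
n = 1  # -> n = 1
num = n - 8  # -> num = -7

Answer: -7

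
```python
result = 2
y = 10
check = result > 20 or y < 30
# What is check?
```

Trace (tracking check):
result = 2  # -> result = 2
y = 10  # -> y = 10
check = result > 20 or y < 30  # -> check = True

Answer: True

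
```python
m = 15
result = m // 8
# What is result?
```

Answer: 1

Derivation:
Trace (tracking result):
m = 15  # -> m = 15
result = m // 8  # -> result = 1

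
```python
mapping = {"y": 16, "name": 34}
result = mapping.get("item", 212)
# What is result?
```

Trace (tracking result):
mapping = {'y': 16, 'name': 34}  # -> mapping = {'y': 16, 'name': 34}
result = mapping.get('item', 212)  # -> result = 212

Answer: 212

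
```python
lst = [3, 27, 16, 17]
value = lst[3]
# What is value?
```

Trace (tracking value):
lst = [3, 27, 16, 17]  # -> lst = [3, 27, 16, 17]
value = lst[3]  # -> value = 17

Answer: 17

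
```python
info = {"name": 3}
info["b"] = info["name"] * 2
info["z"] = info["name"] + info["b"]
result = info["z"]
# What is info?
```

Answer: {'name': 3, 'b': 6, 'z': 9}

Derivation:
Trace (tracking info):
info = {'name': 3}  # -> info = {'name': 3}
info['b'] = info['name'] * 2  # -> info = {'name': 3, 'b': 6}
info['z'] = info['name'] + info['b']  # -> info = {'name': 3, 'b': 6, 'z': 9}
result = info['z']  # -> result = 9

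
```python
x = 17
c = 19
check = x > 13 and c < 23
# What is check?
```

Trace (tracking check):
x = 17  # -> x = 17
c = 19  # -> c = 19
check = x > 13 and c < 23  # -> check = True

Answer: True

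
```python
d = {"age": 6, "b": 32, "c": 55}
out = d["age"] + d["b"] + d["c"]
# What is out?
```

Answer: 93

Derivation:
Trace (tracking out):
d = {'age': 6, 'b': 32, 'c': 55}  # -> d = {'age': 6, 'b': 32, 'c': 55}
out = d['age'] + d['b'] + d['c']  # -> out = 93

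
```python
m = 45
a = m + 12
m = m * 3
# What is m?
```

Answer: 135

Derivation:
Trace (tracking m):
m = 45  # -> m = 45
a = m + 12  # -> a = 57
m = m * 3  # -> m = 135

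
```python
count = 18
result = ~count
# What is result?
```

Trace (tracking result):
count = 18  # -> count = 18
result = ~count  # -> result = -19

Answer: -19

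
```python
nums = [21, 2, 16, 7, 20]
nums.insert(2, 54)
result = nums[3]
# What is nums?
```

Trace (tracking nums):
nums = [21, 2, 16, 7, 20]  # -> nums = [21, 2, 16, 7, 20]
nums.insert(2, 54)  # -> nums = [21, 2, 54, 16, 7, 20]
result = nums[3]  # -> result = 16

Answer: [21, 2, 54, 16, 7, 20]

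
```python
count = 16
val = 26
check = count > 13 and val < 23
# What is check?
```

Trace (tracking check):
count = 16  # -> count = 16
val = 26  # -> val = 26
check = count > 13 and val < 23  # -> check = False

Answer: False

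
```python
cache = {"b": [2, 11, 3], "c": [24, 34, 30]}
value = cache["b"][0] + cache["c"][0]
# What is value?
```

Answer: 26

Derivation:
Trace (tracking value):
cache = {'b': [2, 11, 3], 'c': [24, 34, 30]}  # -> cache = {'b': [2, 11, 3], 'c': [24, 34, 30]}
value = cache['b'][0] + cache['c'][0]  # -> value = 26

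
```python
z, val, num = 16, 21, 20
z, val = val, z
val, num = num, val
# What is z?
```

Answer: 21

Derivation:
Trace (tracking z):
z, val, num = (16, 21, 20)  # -> z = 16, val = 21, num = 20
z, val = (val, z)  # -> z = 21, val = 16
val, num = (num, val)  # -> val = 20, num = 16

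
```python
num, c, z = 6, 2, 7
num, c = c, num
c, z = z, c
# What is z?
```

Trace (tracking z):
num, c, z = (6, 2, 7)  # -> num = 6, c = 2, z = 7
num, c = (c, num)  # -> num = 2, c = 6
c, z = (z, c)  # -> c = 7, z = 6

Answer: 6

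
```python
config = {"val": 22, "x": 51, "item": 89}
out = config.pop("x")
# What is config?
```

Trace (tracking config):
config = {'val': 22, 'x': 51, 'item': 89}  # -> config = {'val': 22, 'x': 51, 'item': 89}
out = config.pop('x')  # -> out = 51

Answer: {'val': 22, 'item': 89}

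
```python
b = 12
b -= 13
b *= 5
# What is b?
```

Trace (tracking b):
b = 12  # -> b = 12
b -= 13  # -> b = -1
b *= 5  # -> b = -5

Answer: -5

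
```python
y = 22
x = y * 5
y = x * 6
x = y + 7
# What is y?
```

Answer: 660

Derivation:
Trace (tracking y):
y = 22  # -> y = 22
x = y * 5  # -> x = 110
y = x * 6  # -> y = 660
x = y + 7  # -> x = 667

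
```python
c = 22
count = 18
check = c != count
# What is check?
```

Answer: True

Derivation:
Trace (tracking check):
c = 22  # -> c = 22
count = 18  # -> count = 18
check = c != count  # -> check = True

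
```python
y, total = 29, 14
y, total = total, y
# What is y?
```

Trace (tracking y):
y, total = (29, 14)  # -> y = 29, total = 14
y, total = (total, y)  # -> y = 14, total = 29

Answer: 14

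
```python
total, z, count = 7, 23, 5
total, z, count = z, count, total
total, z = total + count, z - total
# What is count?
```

Answer: 7

Derivation:
Trace (tracking count):
total, z, count = (7, 23, 5)  # -> total = 7, z = 23, count = 5
total, z, count = (z, count, total)  # -> total = 23, z = 5, count = 7
total, z = (total + count, z - total)  # -> total = 30, z = -18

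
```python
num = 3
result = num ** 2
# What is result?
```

Answer: 9

Derivation:
Trace (tracking result):
num = 3  # -> num = 3
result = num ** 2  # -> result = 9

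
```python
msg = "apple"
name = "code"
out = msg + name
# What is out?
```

Answer: 'applecode'

Derivation:
Trace (tracking out):
msg = 'apple'  # -> msg = 'apple'
name = 'code'  # -> name = 'code'
out = msg + name  # -> out = 'applecode'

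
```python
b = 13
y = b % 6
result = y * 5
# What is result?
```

Trace (tracking result):
b = 13  # -> b = 13
y = b % 6  # -> y = 1
result = y * 5  # -> result = 5

Answer: 5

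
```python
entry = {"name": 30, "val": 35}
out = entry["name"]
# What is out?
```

Answer: 30

Derivation:
Trace (tracking out):
entry = {'name': 30, 'val': 35}  # -> entry = {'name': 30, 'val': 35}
out = entry['name']  # -> out = 30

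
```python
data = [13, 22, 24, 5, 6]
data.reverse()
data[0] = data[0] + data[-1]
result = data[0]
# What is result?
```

Answer: 19

Derivation:
Trace (tracking result):
data = [13, 22, 24, 5, 6]  # -> data = [13, 22, 24, 5, 6]
data.reverse()  # -> data = [6, 5, 24, 22, 13]
data[0] = data[0] + data[-1]  # -> data = [19, 5, 24, 22, 13]
result = data[0]  # -> result = 19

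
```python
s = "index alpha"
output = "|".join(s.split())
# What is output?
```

Answer: 'index|alpha'

Derivation:
Trace (tracking output):
s = 'index alpha'  # -> s = 'index alpha'
output = '|'.join(s.split())  # -> output = 'index|alpha'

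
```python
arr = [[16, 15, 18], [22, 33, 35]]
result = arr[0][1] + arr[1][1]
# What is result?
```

Trace (tracking result):
arr = [[16, 15, 18], [22, 33, 35]]  # -> arr = [[16, 15, 18], [22, 33, 35]]
result = arr[0][1] + arr[1][1]  # -> result = 48

Answer: 48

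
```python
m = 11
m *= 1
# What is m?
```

Trace (tracking m):
m = 11  # -> m = 11
m *= 1  # -> m = 11

Answer: 11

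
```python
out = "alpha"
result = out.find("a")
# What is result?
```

Trace (tracking result):
out = 'alpha'  # -> out = 'alpha'
result = out.find('a')  # -> result = 0

Answer: 0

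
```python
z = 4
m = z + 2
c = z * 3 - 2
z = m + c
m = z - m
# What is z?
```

Trace (tracking z):
z = 4  # -> z = 4
m = z + 2  # -> m = 6
c = z * 3 - 2  # -> c = 10
z = m + c  # -> z = 16
m = z - m  # -> m = 10

Answer: 16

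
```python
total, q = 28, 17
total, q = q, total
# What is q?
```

Answer: 28

Derivation:
Trace (tracking q):
total, q = (28, 17)  # -> total = 28, q = 17
total, q = (q, total)  # -> total = 17, q = 28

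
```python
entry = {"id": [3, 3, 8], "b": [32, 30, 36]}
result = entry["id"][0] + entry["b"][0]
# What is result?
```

Answer: 35

Derivation:
Trace (tracking result):
entry = {'id': [3, 3, 8], 'b': [32, 30, 36]}  # -> entry = {'id': [3, 3, 8], 'b': [32, 30, 36]}
result = entry['id'][0] + entry['b'][0]  # -> result = 35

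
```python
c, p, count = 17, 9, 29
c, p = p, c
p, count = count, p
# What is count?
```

Answer: 17

Derivation:
Trace (tracking count):
c, p, count = (17, 9, 29)  # -> c = 17, p = 9, count = 29
c, p = (p, c)  # -> c = 9, p = 17
p, count = (count, p)  # -> p = 29, count = 17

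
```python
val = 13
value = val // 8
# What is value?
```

Trace (tracking value):
val = 13  # -> val = 13
value = val // 8  # -> value = 1

Answer: 1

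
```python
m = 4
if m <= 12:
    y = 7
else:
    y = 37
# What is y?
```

Answer: 7

Derivation:
Trace (tracking y):
m = 4  # -> m = 4
if m <= 12:  # condition is True
    y = 7  # -> y = 7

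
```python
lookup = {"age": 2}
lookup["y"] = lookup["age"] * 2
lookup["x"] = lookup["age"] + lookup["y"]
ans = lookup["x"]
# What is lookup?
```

Answer: {'age': 2, 'y': 4, 'x': 6}

Derivation:
Trace (tracking lookup):
lookup = {'age': 2}  # -> lookup = {'age': 2}
lookup['y'] = lookup['age'] * 2  # -> lookup = {'age': 2, 'y': 4}
lookup['x'] = lookup['age'] + lookup['y']  # -> lookup = {'age': 2, 'y': 4, 'x': 6}
ans = lookup['x']  # -> ans = 6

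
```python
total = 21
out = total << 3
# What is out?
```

Answer: 168

Derivation:
Trace (tracking out):
total = 21  # -> total = 21
out = total << 3  # -> out = 168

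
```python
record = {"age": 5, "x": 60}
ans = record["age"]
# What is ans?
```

Trace (tracking ans):
record = {'age': 5, 'x': 60}  # -> record = {'age': 5, 'x': 60}
ans = record['age']  # -> ans = 5

Answer: 5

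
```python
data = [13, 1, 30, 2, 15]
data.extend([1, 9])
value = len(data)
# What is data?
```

Answer: [13, 1, 30, 2, 15, 1, 9]

Derivation:
Trace (tracking data):
data = [13, 1, 30, 2, 15]  # -> data = [13, 1, 30, 2, 15]
data.extend([1, 9])  # -> data = [13, 1, 30, 2, 15, 1, 9]
value = len(data)  # -> value = 7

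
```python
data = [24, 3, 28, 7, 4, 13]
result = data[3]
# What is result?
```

Answer: 7

Derivation:
Trace (tracking result):
data = [24, 3, 28, 7, 4, 13]  # -> data = [24, 3, 28, 7, 4, 13]
result = data[3]  # -> result = 7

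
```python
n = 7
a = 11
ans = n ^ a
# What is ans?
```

Trace (tracking ans):
n = 7  # -> n = 7
a = 11  # -> a = 11
ans = n ^ a  # -> ans = 12

Answer: 12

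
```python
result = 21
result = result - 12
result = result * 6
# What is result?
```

Trace (tracking result):
result = 21  # -> result = 21
result = result - 12  # -> result = 9
result = result * 6  # -> result = 54

Answer: 54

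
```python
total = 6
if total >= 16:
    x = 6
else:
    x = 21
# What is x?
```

Trace (tracking x):
total = 6  # -> total = 6
if total >= 16:  # condition is False
else:
    x = 21  # -> x = 21

Answer: 21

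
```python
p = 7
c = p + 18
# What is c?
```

Answer: 25

Derivation:
Trace (tracking c):
p = 7  # -> p = 7
c = p + 18  # -> c = 25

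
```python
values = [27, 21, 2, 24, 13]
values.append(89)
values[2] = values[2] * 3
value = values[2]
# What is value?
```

Trace (tracking value):
values = [27, 21, 2, 24, 13]  # -> values = [27, 21, 2, 24, 13]
values.append(89)  # -> values = [27, 21, 2, 24, 13, 89]
values[2] = values[2] * 3  # -> values = [27, 21, 6, 24, 13, 89]
value = values[2]  # -> value = 6

Answer: 6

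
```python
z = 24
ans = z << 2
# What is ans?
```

Trace (tracking ans):
z = 24  # -> z = 24
ans = z << 2  # -> ans = 96

Answer: 96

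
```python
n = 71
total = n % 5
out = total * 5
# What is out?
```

Answer: 5

Derivation:
Trace (tracking out):
n = 71  # -> n = 71
total = n % 5  # -> total = 1
out = total * 5  # -> out = 5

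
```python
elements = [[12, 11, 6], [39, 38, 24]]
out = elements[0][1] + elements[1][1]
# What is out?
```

Answer: 49

Derivation:
Trace (tracking out):
elements = [[12, 11, 6], [39, 38, 24]]  # -> elements = [[12, 11, 6], [39, 38, 24]]
out = elements[0][1] + elements[1][1]  # -> out = 49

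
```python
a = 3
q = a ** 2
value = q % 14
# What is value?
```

Answer: 9

Derivation:
Trace (tracking value):
a = 3  # -> a = 3
q = a ** 2  # -> q = 9
value = q % 14  # -> value = 9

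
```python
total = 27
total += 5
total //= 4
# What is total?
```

Answer: 8

Derivation:
Trace (tracking total):
total = 27  # -> total = 27
total += 5  # -> total = 32
total //= 4  # -> total = 8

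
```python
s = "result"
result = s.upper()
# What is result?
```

Answer: 'RESULT'

Derivation:
Trace (tracking result):
s = 'result'  # -> s = 'result'
result = s.upper()  # -> result = 'RESULT'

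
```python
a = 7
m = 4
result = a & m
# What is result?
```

Trace (tracking result):
a = 7  # -> a = 7
m = 4  # -> m = 4
result = a & m  # -> result = 4

Answer: 4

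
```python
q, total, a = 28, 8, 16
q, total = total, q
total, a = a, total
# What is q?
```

Trace (tracking q):
q, total, a = (28, 8, 16)  # -> q = 28, total = 8, a = 16
q, total = (total, q)  # -> q = 8, total = 28
total, a = (a, total)  # -> total = 16, a = 28

Answer: 8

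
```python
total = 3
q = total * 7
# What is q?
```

Trace (tracking q):
total = 3  # -> total = 3
q = total * 7  # -> q = 21

Answer: 21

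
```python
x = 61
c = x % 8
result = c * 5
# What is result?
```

Answer: 25

Derivation:
Trace (tracking result):
x = 61  # -> x = 61
c = x % 8  # -> c = 5
result = c * 5  # -> result = 25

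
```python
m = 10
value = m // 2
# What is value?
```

Answer: 5

Derivation:
Trace (tracking value):
m = 10  # -> m = 10
value = m // 2  # -> value = 5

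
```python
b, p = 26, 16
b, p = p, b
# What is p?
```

Answer: 26

Derivation:
Trace (tracking p):
b, p = (26, 16)  # -> b = 26, p = 16
b, p = (p, b)  # -> b = 16, p = 26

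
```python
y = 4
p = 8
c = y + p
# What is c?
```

Trace (tracking c):
y = 4  # -> y = 4
p = 8  # -> p = 8
c = y + p  # -> c = 12

Answer: 12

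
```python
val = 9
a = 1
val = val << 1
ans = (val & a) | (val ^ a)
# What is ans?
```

Trace (tracking ans):
val = 9  # -> val = 9
a = 1  # -> a = 1
val = val << 1  # -> val = 18
ans = val & a | val ^ a  # -> ans = 19

Answer: 19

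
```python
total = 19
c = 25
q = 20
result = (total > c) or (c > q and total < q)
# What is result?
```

Answer: True

Derivation:
Trace (tracking result):
total = 19  # -> total = 19
c = 25  # -> c = 25
q = 20  # -> q = 20
result = total > c or (c > q and total < q)  # -> result = True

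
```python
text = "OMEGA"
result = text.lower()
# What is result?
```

Trace (tracking result):
text = 'OMEGA'  # -> text = 'OMEGA'
result = text.lower()  # -> result = 'omega'

Answer: 'omega'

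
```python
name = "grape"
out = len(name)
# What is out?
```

Trace (tracking out):
name = 'grape'  # -> name = 'grape'
out = len(name)  # -> out = 5

Answer: 5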